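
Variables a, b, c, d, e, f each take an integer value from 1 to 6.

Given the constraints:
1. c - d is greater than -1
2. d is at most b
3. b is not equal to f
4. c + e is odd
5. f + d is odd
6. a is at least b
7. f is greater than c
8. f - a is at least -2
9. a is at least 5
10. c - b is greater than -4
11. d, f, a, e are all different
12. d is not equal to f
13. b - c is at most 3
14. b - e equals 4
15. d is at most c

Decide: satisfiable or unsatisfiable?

The assignment a = 5, b = 5, c = 2, d = 2, e = 1, f = 3 works:
  constraint 1 holds since c - d = 0.
  constraint 8 holds since f - a = -2.
The rest check out directly.

Satisfiable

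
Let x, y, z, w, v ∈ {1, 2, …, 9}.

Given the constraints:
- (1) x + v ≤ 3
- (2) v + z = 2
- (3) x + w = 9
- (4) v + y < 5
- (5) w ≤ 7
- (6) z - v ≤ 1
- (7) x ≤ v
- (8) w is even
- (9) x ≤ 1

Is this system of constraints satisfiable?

Unsatisfiable

From constraint 9: x ≤ 1. From constraint 5: w ≤ 7. Hence x + w ≤ 8. But constraint 3 requires x + w = 9, and 9 > 8. Contradiction.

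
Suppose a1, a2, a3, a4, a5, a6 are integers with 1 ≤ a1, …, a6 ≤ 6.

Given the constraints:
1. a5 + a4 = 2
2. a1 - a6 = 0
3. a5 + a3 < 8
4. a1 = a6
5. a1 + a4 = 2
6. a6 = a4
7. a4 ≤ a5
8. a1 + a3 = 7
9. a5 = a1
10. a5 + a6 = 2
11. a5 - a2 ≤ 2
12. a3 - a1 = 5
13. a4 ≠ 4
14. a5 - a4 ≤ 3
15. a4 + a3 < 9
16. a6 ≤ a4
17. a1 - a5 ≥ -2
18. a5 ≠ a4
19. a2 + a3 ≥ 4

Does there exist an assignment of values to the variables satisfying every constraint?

Unsatisfiable

From constraints 4, 6, and 9, a5 = a1 = a6 = a4, so a5 = a4. But constraint 18 says a5 ≠ a4. Contradiction.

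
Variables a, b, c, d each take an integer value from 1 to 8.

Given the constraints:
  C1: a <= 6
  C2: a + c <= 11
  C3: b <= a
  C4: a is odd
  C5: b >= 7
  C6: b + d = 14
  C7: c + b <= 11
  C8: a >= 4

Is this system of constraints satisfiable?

Unsatisfiable

From constraint 5: b ≥ 7. From constraints 1 and 3: b ≤ a and a ≤ 6, so b ≤ 6. But 6 < 7, so no value of b works.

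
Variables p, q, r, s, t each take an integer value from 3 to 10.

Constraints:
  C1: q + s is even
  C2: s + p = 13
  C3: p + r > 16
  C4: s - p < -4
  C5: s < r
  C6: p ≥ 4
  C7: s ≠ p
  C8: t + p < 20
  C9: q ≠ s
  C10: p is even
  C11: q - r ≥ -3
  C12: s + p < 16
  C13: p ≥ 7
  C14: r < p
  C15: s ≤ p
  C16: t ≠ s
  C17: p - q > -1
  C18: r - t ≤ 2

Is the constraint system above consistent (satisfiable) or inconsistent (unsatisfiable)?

Satisfiable

One satisfying assignment is p = 10, q = 9, r = 9, s = 3, t = 9.
For the less obvious constraints — constraint 2: s + p = 13; constraint 3: p + r = 19 — and the others hold by inspection.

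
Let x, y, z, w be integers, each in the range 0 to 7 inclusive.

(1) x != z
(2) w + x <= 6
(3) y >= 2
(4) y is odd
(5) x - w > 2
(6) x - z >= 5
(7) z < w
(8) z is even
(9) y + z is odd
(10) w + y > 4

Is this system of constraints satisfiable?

Try x = 5, y = 5, z = 0, w = 1.
Check constraint 2: w + x = 6; constraint 5: x - w = 4. The remaining constraints are straightforward to verify.

Satisfiable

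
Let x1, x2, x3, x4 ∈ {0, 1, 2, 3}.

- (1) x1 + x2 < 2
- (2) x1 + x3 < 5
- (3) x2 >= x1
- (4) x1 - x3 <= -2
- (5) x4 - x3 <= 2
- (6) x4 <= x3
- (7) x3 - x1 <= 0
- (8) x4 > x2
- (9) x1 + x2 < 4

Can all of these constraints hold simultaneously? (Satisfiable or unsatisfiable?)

Constraints 3, 6, 7, and 8 give x4 ≤ x3, x3 ≤ x1, x1 ≤ x2, x2 < x4. Chaining: x4 ≤ x3 ≤ x1 ≤ x2 < x4, which forces x4 < x4 — impossible.

Unsatisfiable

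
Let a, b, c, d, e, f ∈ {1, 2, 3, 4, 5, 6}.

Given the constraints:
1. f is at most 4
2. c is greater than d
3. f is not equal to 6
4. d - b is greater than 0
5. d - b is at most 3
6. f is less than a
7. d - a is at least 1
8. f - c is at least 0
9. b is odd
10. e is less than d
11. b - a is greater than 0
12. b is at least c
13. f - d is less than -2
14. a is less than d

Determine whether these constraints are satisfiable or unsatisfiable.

Unsatisfiable

Constraints 2, 4, 6, 8, and 11 give a < b, b < d, d < c, c ≤ f, f < a. Chaining: a < b < d < c ≤ f < a, which forces a < a — impossible.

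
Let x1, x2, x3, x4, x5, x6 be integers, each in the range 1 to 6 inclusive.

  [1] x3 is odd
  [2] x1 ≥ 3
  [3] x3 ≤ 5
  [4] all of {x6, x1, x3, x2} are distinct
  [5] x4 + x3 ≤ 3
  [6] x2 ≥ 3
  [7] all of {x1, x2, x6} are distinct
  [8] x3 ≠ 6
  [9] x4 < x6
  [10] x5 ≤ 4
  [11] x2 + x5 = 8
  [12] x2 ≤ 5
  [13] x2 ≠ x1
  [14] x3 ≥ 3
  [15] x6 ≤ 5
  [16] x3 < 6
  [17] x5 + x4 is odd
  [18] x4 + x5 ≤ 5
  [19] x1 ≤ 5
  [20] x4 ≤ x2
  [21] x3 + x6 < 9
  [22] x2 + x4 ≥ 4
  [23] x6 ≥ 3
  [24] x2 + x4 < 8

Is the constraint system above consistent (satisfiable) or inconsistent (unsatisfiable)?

Unsatisfiable

Constraints 2, 3, 6, 12, 14, 15, 19, and 23 confine each of x6, x1, x3, x2 to the 3 values {3, …, 5}.
Constraint 4 requires all 4 of them to be distinct, but only 3 values are available — impossible by the pigeonhole principle.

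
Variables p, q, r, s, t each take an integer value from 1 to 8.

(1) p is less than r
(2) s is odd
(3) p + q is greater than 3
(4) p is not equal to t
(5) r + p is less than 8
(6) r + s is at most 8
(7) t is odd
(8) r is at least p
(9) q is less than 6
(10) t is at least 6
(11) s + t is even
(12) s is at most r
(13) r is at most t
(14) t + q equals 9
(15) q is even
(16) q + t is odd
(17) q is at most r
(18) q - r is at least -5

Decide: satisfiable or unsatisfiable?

Setting (p, q, r, s, t) = (2, 2, 5, 1, 7) satisfies everything: constraint 3: p + q = 4; constraint 5: r + p = 7, and the others follow.

Satisfiable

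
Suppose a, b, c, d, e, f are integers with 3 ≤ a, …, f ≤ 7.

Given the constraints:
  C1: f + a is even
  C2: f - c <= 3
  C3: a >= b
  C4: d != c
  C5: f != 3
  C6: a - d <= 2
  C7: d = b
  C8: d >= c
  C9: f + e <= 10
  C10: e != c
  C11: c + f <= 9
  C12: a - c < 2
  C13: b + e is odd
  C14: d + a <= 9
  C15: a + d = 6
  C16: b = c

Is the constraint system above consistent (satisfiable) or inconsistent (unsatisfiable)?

Unsatisfiable

From constraints 7 and 16, d = b = c, so d = c. But constraint 4 says d ≠ c. Contradiction.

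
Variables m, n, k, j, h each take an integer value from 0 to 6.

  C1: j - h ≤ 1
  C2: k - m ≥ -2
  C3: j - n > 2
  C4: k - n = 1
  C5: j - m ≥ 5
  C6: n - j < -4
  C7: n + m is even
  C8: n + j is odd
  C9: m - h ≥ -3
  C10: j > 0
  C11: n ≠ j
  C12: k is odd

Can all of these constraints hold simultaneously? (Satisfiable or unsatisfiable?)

Unsatisfiable

Constraints 1, 5, and 9 give j − m ≥ 5, m − h ≥ -3, h − j ≥ -1.
Adding all 3 inequalities: the left sides telescope to 0, and the right sides sum to 5 + (-3) + (-1) = 1. So 0 ≥ 1, which is false.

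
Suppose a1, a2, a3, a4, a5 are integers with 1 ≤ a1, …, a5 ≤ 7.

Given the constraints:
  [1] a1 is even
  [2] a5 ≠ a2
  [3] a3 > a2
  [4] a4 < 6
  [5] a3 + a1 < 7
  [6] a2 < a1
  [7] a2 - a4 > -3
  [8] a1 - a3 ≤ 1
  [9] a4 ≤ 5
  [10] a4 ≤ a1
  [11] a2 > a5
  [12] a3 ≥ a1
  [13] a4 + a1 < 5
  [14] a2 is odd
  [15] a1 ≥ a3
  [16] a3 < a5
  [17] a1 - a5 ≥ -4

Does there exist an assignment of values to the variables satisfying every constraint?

Constraints 6, 11, 12, and 16 give a5 < a2, a2 < a1, a1 ≤ a3, a3 < a5. Chaining: a5 < a2 < a1 ≤ a3 < a5, which forces a5 < a5 — impossible.

Unsatisfiable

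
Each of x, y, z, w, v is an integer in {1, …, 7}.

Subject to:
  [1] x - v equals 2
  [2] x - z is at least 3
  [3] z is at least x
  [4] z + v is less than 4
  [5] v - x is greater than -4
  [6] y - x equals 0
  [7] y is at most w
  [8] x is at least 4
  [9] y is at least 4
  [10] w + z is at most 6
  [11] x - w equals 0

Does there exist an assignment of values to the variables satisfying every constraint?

Unsatisfiable

From constraints 7 and 9: w ≥ y ≥ 4. From constraints 3 and 8: z ≥ x ≥ 4. Hence w + z ≥ 8. But constraint 10 requires w + z ≤ 6, and 6 < 8. Contradiction.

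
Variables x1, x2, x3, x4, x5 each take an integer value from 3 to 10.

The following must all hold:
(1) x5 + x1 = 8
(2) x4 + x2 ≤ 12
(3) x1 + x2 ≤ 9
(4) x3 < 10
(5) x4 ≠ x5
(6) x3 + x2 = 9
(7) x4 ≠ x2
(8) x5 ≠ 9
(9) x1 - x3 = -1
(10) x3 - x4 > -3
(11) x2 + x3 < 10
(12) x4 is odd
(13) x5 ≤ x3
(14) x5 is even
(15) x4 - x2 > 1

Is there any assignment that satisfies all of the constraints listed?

Setting (x1, x2, x3, x4, x5) = (4, 4, 5, 7, 4) satisfies everything: constraint 1: x5 + x1 = 8; constraint 2: x4 + x2 = 11; constraint 3: x1 + x2 = 8, and the others follow.

Satisfiable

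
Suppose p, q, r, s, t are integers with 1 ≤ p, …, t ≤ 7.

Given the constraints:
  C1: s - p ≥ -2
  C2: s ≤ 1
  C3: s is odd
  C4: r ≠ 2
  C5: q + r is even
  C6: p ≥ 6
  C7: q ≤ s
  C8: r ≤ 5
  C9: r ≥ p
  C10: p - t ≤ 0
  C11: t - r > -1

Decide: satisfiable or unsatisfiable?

From constraints 6 and 9: r ≥ p and p ≥ 6, so r ≥ 6. From constraint 8: r ≤ 5. But 5 < 6, so no value of r works.

Unsatisfiable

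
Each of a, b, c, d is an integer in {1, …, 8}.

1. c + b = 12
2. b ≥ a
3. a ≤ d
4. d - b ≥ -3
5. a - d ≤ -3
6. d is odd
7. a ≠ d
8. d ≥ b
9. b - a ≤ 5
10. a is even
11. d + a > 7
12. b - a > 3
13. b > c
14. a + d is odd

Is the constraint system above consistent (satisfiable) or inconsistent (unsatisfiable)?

Take a = 2, b = 7, c = 5, d = 7. Then constraint 1: c + b = 12; constraint 4: d - b = 0; constraint 5: a - d = -5, and every other listed constraint is also met.

Satisfiable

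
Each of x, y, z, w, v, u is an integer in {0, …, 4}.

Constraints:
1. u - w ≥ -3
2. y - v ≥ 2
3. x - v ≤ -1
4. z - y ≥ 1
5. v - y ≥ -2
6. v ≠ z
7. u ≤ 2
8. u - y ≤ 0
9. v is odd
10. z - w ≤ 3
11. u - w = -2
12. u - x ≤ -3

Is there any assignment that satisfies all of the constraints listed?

Unsatisfiable

Constraints 1, 2, 3, 4, 10, and 12 give x − u ≥ 3, u − w ≥ -3, w − z ≥ -3, z − y ≥ 1, y − v ≥ 2, v − x ≥ 1.
Adding all 6 inequalities: the left sides telescope to 0, and the right sides sum to 3 + (-3) + (-3) + 1 + 2 + 1 = 1. So 0 ≥ 1, which is false.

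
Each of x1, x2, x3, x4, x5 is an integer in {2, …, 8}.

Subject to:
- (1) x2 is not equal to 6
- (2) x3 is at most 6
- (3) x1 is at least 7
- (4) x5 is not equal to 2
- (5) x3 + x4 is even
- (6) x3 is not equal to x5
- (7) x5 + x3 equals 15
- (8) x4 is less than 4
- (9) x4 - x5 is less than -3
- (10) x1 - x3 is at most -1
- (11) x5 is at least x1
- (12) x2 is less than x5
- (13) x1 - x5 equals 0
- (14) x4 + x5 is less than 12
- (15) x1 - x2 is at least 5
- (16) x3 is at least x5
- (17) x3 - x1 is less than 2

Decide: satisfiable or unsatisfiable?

From constraints 3 and 11: x5 ≥ x1 and x1 ≥ 7, so x5 ≥ 7. From constraints 2 and 16: x5 ≤ x3 and x3 ≤ 6, so x5 ≤ 6. But 6 < 7, so no value of x5 works.

Unsatisfiable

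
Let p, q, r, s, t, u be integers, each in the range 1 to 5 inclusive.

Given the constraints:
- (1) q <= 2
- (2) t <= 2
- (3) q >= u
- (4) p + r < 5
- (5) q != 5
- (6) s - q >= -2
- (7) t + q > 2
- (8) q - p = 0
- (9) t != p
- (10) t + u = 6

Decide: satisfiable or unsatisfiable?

From constraint 2: t ≤ 2. From constraints 1 and 3: u ≤ q ≤ 2. Hence t + u ≤ 4. But constraint 10 requires t + u = 6, and 6 > 4. Contradiction.

Unsatisfiable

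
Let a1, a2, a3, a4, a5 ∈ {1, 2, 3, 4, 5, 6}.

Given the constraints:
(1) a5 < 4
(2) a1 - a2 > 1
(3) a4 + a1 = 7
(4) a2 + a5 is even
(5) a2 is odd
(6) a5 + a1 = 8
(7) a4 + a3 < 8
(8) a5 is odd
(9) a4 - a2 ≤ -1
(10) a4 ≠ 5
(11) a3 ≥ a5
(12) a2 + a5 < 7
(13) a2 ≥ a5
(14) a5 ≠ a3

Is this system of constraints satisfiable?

Take a1 = 5, a2 = 3, a3 = 4, a4 = 2, a5 = 3. Then constraint 2: a1 - a2 = 2; constraint 3: a4 + a1 = 7, and every other listed constraint is also met.

Satisfiable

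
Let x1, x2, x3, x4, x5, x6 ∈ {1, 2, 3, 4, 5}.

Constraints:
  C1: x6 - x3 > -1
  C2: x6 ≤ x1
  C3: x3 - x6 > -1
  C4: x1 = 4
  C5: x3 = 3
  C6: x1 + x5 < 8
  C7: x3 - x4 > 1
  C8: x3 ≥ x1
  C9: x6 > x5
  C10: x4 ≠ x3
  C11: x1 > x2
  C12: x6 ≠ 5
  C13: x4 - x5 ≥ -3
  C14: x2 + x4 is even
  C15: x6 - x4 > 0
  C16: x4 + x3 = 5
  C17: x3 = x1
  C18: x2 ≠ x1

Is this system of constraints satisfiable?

Constraint 5 fixes x3 = 3 and constraint 4 fixes x1 = 4, but constraint 17 requires x3 = x1. Since 3 ≠ 4, contradiction.

Unsatisfiable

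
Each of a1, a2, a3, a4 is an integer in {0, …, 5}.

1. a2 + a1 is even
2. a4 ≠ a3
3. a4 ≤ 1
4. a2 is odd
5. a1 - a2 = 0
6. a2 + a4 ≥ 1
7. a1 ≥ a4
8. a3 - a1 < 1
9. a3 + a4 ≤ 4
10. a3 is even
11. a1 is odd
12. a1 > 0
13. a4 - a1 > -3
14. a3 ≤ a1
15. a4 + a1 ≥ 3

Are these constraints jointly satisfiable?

Satisfiable

Try a1 = 3, a2 = 3, a3 = 2, a4 = 1.
Check constraint 5: a1 - a2 = 0; constraint 6: a2 + a4 = 4. The remaining constraints are straightforward to verify.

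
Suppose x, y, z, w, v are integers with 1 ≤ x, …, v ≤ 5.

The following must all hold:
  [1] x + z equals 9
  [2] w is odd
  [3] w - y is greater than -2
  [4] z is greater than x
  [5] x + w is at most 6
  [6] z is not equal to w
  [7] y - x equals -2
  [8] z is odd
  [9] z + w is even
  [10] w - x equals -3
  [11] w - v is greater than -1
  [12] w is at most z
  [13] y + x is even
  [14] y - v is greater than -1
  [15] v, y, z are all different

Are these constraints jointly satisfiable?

Satisfiable

One satisfying assignment is x = 4, y = 2, z = 5, w = 1, v = 1.
For the less obvious constraints — constraint 1: x + z = 9; constraint 3: w - y = -1; constraint 5: x + w = 5 — and the others hold by inspection.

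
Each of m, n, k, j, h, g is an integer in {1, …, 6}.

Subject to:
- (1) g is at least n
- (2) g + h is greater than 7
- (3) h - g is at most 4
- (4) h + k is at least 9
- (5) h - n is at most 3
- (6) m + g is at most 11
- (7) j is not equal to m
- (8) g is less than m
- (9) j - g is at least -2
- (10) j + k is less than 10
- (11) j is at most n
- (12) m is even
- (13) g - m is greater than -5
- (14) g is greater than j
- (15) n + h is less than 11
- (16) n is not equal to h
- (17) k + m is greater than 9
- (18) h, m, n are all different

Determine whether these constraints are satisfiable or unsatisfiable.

Satisfiable

One satisfying assignment is m = 6, n = 3, k = 6, j = 2, h = 5, g = 3.
For the less obvious constraints — constraint 2: g + h = 8; constraint 3: h - g = 2; constraint 4: h + k = 11 — and the others hold by inspection.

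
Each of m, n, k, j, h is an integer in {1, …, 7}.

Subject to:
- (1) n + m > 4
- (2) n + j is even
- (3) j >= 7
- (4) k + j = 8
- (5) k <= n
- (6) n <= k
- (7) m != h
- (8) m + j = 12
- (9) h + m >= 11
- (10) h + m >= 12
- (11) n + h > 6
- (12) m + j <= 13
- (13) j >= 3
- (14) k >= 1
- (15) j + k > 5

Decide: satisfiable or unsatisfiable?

Satisfiable

The assignment m = 5, n = 1, k = 1, j = 7, h = 7 works:
  constraint 1 holds since n + m = 6.
  constraint 4 holds since k + j = 8.
The rest check out directly.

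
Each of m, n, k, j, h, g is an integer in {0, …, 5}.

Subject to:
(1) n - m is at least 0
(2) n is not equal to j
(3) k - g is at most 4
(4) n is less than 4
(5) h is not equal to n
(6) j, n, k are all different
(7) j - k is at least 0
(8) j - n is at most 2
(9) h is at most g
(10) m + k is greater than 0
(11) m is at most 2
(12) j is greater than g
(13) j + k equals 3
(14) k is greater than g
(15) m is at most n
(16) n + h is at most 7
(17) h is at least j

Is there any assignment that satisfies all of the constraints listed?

Unsatisfiable

Constraints 7, 9, 14, and 17 give g < k, k ≤ j, j ≤ h, h ≤ g. Chaining: g < k ≤ j ≤ h ≤ g, which forces g < g — impossible.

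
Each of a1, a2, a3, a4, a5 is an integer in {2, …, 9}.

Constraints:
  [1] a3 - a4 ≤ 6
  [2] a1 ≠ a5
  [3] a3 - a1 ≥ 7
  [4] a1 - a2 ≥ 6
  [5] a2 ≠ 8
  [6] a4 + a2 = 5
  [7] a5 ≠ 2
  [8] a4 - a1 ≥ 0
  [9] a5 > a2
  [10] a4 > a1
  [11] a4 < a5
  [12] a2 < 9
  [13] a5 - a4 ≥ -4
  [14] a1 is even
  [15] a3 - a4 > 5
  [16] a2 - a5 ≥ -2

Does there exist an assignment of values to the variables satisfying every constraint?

Constraints 1, 3, 4, 13, and 16 give a1 − a2 ≥ 6, a2 − a5 ≥ -2, a5 − a4 ≥ -4, a4 − a3 ≥ -6, a3 − a1 ≥ 7.
Adding all 5 inequalities: the left sides telescope to 0, and the right sides sum to 6 + (-2) + (-4) + (-6) + 7 = 1. So 0 ≥ 1, which is false.

Unsatisfiable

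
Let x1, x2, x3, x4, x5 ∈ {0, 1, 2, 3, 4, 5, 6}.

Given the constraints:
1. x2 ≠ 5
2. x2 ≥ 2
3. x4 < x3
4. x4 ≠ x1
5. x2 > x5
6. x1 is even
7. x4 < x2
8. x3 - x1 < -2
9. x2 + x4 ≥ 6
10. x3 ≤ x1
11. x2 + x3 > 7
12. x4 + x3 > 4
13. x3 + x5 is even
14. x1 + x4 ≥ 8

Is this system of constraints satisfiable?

Satisfiable

Setting (x1, x2, x3, x4, x5) = (6, 6, 3, 2, 3) satisfies everything: constraint 8: x3 - x1 = -3; constraint 9: x2 + x4 = 8; constraint 11: x2 + x3 = 9, and the others follow.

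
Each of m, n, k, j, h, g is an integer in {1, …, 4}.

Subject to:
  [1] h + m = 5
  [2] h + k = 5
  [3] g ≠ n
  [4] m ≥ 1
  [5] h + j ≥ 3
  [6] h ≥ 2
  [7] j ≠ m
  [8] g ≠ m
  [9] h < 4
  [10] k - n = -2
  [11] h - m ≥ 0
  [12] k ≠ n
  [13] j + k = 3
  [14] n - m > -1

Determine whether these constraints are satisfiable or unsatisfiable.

Satisfiable

Take m = 2, n = 4, k = 2, j = 1, h = 3, g = 1. Then constraint 1: h + m = 5; constraint 2: h + k = 5, and every other listed constraint is also met.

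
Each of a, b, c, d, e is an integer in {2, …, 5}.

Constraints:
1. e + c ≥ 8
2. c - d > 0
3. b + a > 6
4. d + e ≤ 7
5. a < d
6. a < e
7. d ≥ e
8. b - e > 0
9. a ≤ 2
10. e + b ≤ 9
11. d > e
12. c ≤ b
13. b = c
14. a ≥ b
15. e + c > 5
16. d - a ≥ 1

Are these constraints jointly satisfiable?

Unsatisfiable

Constraints 2, 6, 11, 12, and 14 give c ≤ b, b ≤ a, a < e, e < d, d < c. Chaining: c ≤ b ≤ a < e < d < c, which forces c < c — impossible.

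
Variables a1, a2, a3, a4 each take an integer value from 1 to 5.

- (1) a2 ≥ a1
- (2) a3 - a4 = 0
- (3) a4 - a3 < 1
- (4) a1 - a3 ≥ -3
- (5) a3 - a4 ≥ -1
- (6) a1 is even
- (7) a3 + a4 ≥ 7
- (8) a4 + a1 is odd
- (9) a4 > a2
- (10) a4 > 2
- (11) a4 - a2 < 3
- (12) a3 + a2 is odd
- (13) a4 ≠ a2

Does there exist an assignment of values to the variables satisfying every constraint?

Take a1 = 2, a2 = 4, a3 = 5, a4 = 5. Then constraint 2: a3 - a4 = 0; constraint 3: a4 - a3 = 0, and every other listed constraint is also met.

Satisfiable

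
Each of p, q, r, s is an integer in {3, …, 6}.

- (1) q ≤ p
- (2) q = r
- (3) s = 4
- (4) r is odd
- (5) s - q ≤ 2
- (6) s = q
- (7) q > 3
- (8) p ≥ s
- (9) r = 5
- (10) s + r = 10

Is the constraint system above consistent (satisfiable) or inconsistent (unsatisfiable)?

Unsatisfiable

Constraint 3 fixes s = 4 and constraint 9 fixes r = 5. Constraints 2 and 6 give s = q = r, so s = r. But 4 ≠ 5 — contradiction.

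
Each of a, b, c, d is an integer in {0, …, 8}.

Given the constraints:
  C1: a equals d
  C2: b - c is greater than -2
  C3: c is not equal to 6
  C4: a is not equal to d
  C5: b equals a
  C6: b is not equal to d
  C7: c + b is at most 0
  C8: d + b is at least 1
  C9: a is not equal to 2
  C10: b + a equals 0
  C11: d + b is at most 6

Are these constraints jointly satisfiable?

Unsatisfiable

From constraints 1 and 5, b = a = d, so b = d. But constraint 6 says b ≠ d. Contradiction.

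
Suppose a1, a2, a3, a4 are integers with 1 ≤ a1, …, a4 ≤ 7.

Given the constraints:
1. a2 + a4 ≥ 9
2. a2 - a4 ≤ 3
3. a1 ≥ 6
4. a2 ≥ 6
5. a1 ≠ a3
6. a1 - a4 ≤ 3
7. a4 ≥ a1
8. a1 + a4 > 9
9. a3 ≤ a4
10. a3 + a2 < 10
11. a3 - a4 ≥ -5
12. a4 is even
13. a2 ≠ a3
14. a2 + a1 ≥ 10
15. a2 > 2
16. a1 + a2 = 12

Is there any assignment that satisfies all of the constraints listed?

Satisfiable

Setting (a1, a2, a3, a4) = (6, 6, 3, 6) satisfies everything: constraint 1: a2 + a4 = 12; constraint 2: a2 - a4 = 0; constraint 6: a1 - a4 = 0, and the others follow.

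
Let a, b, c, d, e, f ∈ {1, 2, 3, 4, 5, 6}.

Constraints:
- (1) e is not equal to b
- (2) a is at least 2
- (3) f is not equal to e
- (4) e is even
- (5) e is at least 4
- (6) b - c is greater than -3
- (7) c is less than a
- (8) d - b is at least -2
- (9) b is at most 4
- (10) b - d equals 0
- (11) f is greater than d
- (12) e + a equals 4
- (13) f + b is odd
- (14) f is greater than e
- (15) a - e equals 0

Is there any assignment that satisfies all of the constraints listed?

From constraint 5: e ≥ 4. From constraint 2: a ≥ 2. Hence e + a ≥ 6. But constraint 12 requires e + a = 4, and 4 < 6. Contradiction.

Unsatisfiable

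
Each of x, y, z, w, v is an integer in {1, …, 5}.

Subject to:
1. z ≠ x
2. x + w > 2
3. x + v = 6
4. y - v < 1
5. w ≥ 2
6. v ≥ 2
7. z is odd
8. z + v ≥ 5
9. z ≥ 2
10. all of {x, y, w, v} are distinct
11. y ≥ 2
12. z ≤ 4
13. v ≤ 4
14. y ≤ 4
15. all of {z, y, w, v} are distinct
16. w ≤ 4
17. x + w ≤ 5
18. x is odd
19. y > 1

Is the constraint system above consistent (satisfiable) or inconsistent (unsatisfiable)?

Constraints 5, 6, 9, 11, 12, 13, 14, and 16 confine each of z, y, w, v to the 3 values {2, …, 4}.
Constraint 15 requires all 4 of them to be distinct, but only 3 values are available — impossible by the pigeonhole principle.

Unsatisfiable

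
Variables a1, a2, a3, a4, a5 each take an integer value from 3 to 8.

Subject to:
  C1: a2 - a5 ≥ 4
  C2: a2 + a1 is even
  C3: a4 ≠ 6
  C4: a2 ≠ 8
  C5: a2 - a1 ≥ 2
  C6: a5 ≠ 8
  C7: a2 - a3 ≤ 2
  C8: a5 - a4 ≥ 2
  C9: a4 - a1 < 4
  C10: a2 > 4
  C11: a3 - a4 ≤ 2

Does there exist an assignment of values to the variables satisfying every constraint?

Unsatisfiable

Constraints 1, 7, 8, and 11 give a4 − a3 ≥ -2, a3 − a2 ≥ -2, a2 − a5 ≥ 4, a5 − a4 ≥ 2.
Adding all 4 inequalities: the left sides telescope to 0, and the right sides sum to (-2) + (-2) + 4 + 2 = 2. So 0 ≥ 2, which is false.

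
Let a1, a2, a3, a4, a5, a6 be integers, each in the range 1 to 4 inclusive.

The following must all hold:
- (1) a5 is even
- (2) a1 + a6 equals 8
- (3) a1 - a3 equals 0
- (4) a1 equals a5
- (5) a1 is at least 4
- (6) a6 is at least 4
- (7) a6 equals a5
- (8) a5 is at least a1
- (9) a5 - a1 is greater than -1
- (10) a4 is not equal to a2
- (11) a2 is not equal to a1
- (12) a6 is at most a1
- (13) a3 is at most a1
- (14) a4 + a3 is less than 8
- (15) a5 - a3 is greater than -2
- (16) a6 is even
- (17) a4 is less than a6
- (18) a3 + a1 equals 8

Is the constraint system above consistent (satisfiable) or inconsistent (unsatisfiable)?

Satisfiable

Try a1 = 4, a2 = 2, a3 = 4, a4 = 1, a5 = 4, a6 = 4.
Check constraint 2: a1 + a6 = 8; constraint 3: a1 - a3 = 0. The remaining constraints are straightforward to verify.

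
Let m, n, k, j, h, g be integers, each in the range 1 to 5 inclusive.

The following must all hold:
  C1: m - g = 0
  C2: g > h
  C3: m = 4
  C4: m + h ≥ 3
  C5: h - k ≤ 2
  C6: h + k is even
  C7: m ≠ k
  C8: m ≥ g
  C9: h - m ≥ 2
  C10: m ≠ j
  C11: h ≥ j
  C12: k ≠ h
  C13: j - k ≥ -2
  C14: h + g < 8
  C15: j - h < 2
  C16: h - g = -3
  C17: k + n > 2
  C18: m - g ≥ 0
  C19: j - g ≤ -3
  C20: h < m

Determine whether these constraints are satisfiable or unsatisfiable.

Constraints 5, 9, 13, 18, and 19 give m − g ≥ 0, g − j ≥ 3, j − k ≥ -2, k − h ≥ -2, h − m ≥ 2.
Adding all 5 inequalities: the left sides telescope to 0, and the right sides sum to 0 + 3 + (-2) + (-2) + 2 = 1. So 0 ≥ 1, which is false.

Unsatisfiable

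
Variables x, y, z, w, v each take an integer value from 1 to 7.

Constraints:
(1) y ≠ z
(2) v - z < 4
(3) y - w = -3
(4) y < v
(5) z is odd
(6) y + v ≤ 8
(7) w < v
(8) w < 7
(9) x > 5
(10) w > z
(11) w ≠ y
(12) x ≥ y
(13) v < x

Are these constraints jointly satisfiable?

Try x = 6, y = 1, z = 3, w = 4, v = 5.
Check constraint 2: v - z = 2; constraint 3: y - w = -3; constraint 6: y + v = 6. The remaining constraints are straightforward to verify.

Satisfiable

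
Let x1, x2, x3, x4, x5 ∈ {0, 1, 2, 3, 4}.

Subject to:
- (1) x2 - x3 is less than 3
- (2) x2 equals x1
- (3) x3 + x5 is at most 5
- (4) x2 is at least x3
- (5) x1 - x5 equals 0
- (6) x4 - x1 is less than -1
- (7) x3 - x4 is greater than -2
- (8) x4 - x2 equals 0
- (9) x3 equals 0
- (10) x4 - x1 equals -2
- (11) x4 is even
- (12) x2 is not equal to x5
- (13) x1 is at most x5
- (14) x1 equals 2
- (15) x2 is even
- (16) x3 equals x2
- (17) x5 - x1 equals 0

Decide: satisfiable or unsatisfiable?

Unsatisfiable

Constraint 9 fixes x3 = 0 and constraint 14 fixes x1 = 2. Constraints 2 and 16 give x3 = x2 = x1, so x3 = x1. But 0 ≠ 2 — contradiction.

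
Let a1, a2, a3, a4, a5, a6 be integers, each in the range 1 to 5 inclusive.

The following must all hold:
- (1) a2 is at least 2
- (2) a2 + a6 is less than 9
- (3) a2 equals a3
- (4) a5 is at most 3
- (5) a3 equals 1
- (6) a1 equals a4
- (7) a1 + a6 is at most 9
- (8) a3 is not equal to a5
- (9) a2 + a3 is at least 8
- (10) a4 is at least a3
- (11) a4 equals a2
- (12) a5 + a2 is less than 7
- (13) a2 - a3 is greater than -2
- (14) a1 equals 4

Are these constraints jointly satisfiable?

Unsatisfiable

Constraint 14 fixes a1 = 4 and constraint 5 fixes a3 = 1. Constraints 3, 6, and 11 give a1 = a4 = a2 = a3, so a1 = a3. But 4 ≠ 1 — contradiction.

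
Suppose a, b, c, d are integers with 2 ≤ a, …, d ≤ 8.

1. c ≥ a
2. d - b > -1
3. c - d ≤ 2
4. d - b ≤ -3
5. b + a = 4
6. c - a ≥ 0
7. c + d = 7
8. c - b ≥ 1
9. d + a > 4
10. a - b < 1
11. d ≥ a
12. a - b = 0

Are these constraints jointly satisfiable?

Unsatisfiable

Constraints 3, 4, and 8 give b − d ≥ 3, d − c ≥ -2, c − b ≥ 1.
Adding all 3 inequalities: the left sides telescope to 0, and the right sides sum to 3 + (-2) + 1 = 2. So 0 ≥ 2, which is false.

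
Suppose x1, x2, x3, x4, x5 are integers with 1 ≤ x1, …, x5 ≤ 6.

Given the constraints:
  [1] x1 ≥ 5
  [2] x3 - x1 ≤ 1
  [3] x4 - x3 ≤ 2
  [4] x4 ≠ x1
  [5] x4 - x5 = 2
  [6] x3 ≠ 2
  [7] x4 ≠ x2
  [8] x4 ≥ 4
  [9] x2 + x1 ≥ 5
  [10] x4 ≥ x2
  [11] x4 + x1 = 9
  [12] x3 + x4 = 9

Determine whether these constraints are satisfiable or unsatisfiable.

Satisfiable

One satisfying assignment is x1 = 5, x2 = 1, x3 = 5, x4 = 4, x5 = 2.
For the less obvious constraints — constraint 2: x3 - x1 = 0; constraint 3: x4 - x3 = -1; constraint 5: x4 - x5 = 2 — and the others hold by inspection.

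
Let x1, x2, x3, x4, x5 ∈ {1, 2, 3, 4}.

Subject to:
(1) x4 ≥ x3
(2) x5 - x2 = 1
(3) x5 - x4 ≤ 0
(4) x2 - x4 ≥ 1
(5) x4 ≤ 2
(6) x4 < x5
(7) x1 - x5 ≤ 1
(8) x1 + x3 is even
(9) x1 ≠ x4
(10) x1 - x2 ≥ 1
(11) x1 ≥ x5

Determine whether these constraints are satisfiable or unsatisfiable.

Constraints 3, 4, 7, and 10 give x1 − x2 ≥ 1, x2 − x4 ≥ 1, x4 − x5 ≥ 0, x5 − x1 ≥ -1.
Adding all 4 inequalities: the left sides telescope to 0, and the right sides sum to 1 + 1 + 0 + (-1) = 1. So 0 ≥ 1, which is false.

Unsatisfiable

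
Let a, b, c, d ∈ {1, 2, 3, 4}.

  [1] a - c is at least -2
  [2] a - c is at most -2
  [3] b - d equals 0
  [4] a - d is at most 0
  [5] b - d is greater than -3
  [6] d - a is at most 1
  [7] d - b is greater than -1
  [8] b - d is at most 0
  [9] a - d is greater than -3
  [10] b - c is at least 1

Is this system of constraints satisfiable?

Constraints 2, 6, 8, and 10 give c − a ≥ 2, a − d ≥ -1, d − b ≥ 0, b − c ≥ 1.
Adding all 4 inequalities: the left sides telescope to 0, and the right sides sum to 2 + (-1) + 0 + 1 = 2. So 0 ≥ 2, which is false.

Unsatisfiable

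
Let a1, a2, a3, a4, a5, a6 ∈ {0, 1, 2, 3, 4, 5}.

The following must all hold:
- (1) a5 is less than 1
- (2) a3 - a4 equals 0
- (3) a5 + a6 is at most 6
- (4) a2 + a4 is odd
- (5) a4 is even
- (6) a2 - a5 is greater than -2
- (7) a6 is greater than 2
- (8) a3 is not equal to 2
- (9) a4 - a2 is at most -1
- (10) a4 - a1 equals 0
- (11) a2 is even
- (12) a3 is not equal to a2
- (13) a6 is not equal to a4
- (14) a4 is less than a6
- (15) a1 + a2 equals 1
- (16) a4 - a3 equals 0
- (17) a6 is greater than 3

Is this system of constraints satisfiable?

Unsatisfiable

Constraint 11 makes a2 even and constraint 5 makes a4 even, so a2 + a4 must be even. Constraint 4 says a2 + a4 is odd — contradiction.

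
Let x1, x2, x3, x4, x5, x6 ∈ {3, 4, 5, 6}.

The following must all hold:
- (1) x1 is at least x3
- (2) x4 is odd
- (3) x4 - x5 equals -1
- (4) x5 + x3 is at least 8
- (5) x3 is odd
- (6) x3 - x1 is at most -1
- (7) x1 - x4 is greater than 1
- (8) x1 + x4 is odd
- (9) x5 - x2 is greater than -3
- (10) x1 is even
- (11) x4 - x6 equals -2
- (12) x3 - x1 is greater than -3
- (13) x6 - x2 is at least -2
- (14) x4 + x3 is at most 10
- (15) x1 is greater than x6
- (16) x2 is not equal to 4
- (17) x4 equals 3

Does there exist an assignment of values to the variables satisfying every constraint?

One satisfying assignment is x1 = 6, x2 = 5, x3 = 5, x4 = 3, x5 = 4, x6 = 5.
For the less obvious constraints — constraint 3: x4 - x5 = -1; constraint 4: x5 + x3 = 9; constraint 6: x3 - x1 = -1 — and the others hold by inspection.

Satisfiable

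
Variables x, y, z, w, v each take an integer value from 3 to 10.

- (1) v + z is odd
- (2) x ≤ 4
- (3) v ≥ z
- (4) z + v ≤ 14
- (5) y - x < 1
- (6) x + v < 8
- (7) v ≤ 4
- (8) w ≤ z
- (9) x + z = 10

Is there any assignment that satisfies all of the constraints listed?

From constraint 2: x ≤ 4. From constraints 3 and 7: z ≤ v ≤ 4. Hence x + z ≤ 8. But constraint 9 requires x + z = 10, and 10 > 8. Contradiction.

Unsatisfiable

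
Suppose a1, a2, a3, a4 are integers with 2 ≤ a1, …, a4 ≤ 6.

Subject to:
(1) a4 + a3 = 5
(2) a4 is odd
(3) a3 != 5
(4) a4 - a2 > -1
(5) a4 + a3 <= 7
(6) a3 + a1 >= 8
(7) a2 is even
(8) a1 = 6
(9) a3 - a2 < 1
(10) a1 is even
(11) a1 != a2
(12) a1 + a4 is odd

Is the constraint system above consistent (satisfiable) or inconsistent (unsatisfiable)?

Setting (a1, a2, a3, a4) = (6, 2, 2, 3) satisfies everything: constraint 1: a4 + a3 = 5; constraint 4: a4 - a2 = 1; constraint 5: a4 + a3 = 5, and the others follow.

Satisfiable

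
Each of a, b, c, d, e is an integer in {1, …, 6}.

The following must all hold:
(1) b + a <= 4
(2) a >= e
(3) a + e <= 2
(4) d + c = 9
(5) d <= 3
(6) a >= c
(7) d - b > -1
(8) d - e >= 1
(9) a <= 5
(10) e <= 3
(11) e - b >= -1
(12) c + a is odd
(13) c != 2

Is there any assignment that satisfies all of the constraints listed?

Unsatisfiable

From constraint 5: d ≤ 3. From constraints 6 and 9: c ≤ a ≤ 5. Hence d + c ≤ 8. But constraint 4 requires d + c = 9, and 9 > 8. Contradiction.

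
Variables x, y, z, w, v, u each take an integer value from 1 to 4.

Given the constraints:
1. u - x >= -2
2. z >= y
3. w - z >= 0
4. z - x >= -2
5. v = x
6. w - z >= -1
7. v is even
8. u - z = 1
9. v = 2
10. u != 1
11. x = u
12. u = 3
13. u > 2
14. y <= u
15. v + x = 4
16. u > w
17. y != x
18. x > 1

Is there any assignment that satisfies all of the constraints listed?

Constraint 9 fixes v = 2 and constraint 12 fixes u = 3. Constraints 5 and 11 give v = x = u, so v = u. But 2 ≠ 3 — contradiction.

Unsatisfiable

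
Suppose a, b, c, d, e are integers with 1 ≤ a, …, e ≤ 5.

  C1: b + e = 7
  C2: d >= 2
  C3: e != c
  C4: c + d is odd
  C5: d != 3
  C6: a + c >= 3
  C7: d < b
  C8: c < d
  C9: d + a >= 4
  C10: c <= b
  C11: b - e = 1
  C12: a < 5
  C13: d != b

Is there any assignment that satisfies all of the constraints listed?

One satisfying assignment is a = 3, b = 4, c = 1, d = 2, e = 3.
For the less obvious constraints — constraint 1: b + e = 7; constraint 6: a + c = 4 — and the others hold by inspection.

Satisfiable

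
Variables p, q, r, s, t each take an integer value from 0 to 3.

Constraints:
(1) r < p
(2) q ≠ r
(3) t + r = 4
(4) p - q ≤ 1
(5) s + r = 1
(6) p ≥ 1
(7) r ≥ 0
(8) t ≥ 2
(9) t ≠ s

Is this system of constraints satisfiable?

Try p = 2, q = 3, r = 1, s = 0, t = 3.
Check constraint 3: t + r = 4; constraint 4: p - q = -1; constraint 5: s + r = 1. The remaining constraints are straightforward to verify.

Satisfiable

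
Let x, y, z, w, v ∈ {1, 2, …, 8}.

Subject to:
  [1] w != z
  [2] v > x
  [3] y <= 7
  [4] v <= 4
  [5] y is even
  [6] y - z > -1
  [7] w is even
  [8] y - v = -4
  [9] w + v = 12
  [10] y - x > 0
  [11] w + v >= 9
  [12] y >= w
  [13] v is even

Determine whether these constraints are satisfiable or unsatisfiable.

Unsatisfiable

From constraints 3 and 12: w ≤ y ≤ 7. From constraint 4: v ≤ 4. Hence w + v ≤ 11. But constraint 9 requires w + v = 12, and 12 > 11. Contradiction.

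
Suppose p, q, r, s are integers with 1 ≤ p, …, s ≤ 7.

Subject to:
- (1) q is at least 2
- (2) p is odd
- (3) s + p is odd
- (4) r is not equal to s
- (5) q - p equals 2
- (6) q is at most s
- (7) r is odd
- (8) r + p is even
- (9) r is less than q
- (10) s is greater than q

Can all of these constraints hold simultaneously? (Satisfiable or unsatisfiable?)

Take p = 1, q = 3, r = 1, s = 6. Then constraint 2: p = 1 is odd; constraint 5: q - p = 2, and every other listed constraint is also met.

Satisfiable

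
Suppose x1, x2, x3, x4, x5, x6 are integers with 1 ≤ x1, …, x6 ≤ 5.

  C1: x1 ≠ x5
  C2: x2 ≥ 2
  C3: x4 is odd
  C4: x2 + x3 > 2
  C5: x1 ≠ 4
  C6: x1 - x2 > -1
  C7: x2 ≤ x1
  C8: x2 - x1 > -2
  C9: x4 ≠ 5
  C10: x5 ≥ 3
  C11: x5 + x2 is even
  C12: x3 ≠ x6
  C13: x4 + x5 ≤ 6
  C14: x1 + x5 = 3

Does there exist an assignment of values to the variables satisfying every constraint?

From constraints 2 and 7: x1 ≥ x2 ≥ 2. From constraint 10: x5 ≥ 3. Hence x1 + x5 ≥ 5. But constraint 14 requires x1 + x5 = 3, and 3 < 5. Contradiction.

Unsatisfiable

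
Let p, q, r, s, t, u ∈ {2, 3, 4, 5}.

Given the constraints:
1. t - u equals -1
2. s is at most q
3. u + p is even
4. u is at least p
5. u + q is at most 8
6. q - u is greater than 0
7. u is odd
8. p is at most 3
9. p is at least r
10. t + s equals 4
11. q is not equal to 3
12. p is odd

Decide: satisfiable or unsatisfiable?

The assignment p = 3, q = 4, r = 2, s = 2, t = 2, u = 3 works:
  constraint 1 holds since t - u = -1.
  constraint 5 holds since u + q = 7.
  constraint 6 holds since q - u = 1.
The rest check out directly.

Satisfiable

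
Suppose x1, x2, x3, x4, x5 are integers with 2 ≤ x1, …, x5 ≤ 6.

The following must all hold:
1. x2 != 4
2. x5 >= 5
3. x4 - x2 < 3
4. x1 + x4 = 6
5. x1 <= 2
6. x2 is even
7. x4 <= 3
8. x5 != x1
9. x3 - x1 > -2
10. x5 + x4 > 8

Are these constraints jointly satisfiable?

From constraint 5: x1 ≤ 2. From constraint 7: x4 ≤ 3. Hence x1 + x4 ≤ 5. But constraint 4 requires x1 + x4 = 6, and 6 > 5. Contradiction.

Unsatisfiable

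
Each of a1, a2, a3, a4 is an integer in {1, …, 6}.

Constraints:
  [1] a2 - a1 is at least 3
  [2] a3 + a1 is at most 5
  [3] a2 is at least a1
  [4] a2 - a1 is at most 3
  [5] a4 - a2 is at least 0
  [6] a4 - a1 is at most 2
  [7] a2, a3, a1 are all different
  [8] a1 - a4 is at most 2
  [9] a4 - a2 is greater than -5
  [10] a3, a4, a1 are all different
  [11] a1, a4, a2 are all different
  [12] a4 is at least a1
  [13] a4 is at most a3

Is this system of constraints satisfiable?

Unsatisfiable

Constraints 1, 5, and 6 give a2 − a1 ≥ 3, a1 − a4 ≥ -2, a4 − a2 ≥ 0.
Adding all 3 inequalities: the left sides telescope to 0, and the right sides sum to 3 + (-2) + 0 = 1. So 0 ≥ 1, which is false.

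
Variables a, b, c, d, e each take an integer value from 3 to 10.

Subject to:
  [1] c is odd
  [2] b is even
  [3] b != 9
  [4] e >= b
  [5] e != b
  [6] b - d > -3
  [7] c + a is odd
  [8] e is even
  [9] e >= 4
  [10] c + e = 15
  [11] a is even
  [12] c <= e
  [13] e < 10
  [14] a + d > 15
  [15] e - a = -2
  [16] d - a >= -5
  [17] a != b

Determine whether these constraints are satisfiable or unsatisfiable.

Satisfiable

The assignment a = 10, b = 6, c = 7, d = 7, e = 8 works:
  constraint 6 holds since b - d = -1.
  constraint 10 holds since c + e = 15.
  constraint 14 holds since a + d = 17.
The rest check out directly.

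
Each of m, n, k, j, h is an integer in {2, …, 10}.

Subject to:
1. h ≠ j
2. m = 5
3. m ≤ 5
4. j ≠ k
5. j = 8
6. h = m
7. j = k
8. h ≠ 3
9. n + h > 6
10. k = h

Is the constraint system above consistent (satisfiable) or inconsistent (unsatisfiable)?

Constraint 5 fixes j = 8 and constraint 2 fixes m = 5. Constraints 6, 7, and 10 give j = k = h = m, so j = m. But 8 ≠ 5 — contradiction.

Unsatisfiable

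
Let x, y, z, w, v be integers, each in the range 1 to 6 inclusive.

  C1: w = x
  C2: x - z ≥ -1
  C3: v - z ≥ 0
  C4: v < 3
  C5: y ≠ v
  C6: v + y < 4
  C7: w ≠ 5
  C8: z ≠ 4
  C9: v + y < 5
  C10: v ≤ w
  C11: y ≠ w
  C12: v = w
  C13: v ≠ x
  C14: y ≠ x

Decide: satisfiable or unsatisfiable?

From constraints 1 and 12, v = w = x, so v = x. But constraint 13 says v ≠ x. Contradiction.

Unsatisfiable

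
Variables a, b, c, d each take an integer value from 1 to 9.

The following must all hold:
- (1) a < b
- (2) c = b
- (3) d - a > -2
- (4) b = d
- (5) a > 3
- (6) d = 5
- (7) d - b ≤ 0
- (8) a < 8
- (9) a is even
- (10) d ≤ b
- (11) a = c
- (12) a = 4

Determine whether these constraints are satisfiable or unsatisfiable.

Unsatisfiable

Constraint 12 fixes a = 4 and constraint 6 fixes d = 5. Constraints 2, 4, and 11 give a = c = b = d, so a = d. But 4 ≠ 5 — contradiction.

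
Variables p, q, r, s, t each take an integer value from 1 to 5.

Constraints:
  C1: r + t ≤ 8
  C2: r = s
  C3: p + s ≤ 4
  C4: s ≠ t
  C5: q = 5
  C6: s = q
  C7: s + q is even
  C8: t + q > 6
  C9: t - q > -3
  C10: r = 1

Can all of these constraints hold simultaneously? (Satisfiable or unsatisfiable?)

Constraint 10 fixes r = 1 and constraint 5 fixes q = 5. Constraints 2 and 6 give r = s = q, so r = q. But 1 ≠ 5 — contradiction.

Unsatisfiable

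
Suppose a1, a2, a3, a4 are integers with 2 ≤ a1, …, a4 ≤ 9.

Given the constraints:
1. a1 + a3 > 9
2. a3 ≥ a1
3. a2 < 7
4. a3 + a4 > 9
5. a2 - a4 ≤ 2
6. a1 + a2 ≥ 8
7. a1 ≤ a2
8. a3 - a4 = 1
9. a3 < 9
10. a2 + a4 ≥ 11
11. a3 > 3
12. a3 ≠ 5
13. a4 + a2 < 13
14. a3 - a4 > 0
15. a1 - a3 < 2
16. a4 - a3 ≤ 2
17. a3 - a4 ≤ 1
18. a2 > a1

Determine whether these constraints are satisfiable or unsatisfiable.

Satisfiable

Take a1 = 5, a2 = 6, a3 = 6, a4 = 5. Then constraint 1: a1 + a3 = 11; constraint 4: a3 + a4 = 11, and every other listed constraint is also met.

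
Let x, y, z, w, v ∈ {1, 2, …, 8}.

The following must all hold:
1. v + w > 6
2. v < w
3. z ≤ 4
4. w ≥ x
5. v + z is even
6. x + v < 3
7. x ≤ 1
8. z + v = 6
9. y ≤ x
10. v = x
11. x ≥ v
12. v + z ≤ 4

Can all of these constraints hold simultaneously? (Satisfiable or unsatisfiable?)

Unsatisfiable

From constraint 3: z ≤ 4. From constraints 7 and 11: v ≤ x ≤ 1. Hence z + v ≤ 5. But constraint 8 requires z + v = 6, and 6 > 5. Contradiction.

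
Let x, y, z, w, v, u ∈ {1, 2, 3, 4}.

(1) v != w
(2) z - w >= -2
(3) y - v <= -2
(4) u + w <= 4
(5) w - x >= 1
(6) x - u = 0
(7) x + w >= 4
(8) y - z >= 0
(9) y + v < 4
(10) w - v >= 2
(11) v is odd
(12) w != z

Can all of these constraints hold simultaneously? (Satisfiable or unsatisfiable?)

Constraints 2, 3, 8, and 10 give y − z ≥ 0, z − w ≥ -2, w − v ≥ 2, v − y ≥ 2.
Adding all 4 inequalities: the left sides telescope to 0, and the right sides sum to 0 + (-2) + 2 + 2 = 2. So 0 ≥ 2, which is false.

Unsatisfiable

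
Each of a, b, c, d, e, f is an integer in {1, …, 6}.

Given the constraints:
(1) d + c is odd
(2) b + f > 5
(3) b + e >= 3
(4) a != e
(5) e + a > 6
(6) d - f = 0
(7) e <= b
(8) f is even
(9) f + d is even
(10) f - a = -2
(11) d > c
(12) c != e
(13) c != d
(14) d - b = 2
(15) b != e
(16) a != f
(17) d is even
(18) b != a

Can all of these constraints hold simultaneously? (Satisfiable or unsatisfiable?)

Setting (a, b, c, d, e, f) = (6, 2, 3, 4, 1, 4) satisfies everything: constraint 2: b + f = 6; constraint 3: b + e = 3, and the others follow.

Satisfiable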